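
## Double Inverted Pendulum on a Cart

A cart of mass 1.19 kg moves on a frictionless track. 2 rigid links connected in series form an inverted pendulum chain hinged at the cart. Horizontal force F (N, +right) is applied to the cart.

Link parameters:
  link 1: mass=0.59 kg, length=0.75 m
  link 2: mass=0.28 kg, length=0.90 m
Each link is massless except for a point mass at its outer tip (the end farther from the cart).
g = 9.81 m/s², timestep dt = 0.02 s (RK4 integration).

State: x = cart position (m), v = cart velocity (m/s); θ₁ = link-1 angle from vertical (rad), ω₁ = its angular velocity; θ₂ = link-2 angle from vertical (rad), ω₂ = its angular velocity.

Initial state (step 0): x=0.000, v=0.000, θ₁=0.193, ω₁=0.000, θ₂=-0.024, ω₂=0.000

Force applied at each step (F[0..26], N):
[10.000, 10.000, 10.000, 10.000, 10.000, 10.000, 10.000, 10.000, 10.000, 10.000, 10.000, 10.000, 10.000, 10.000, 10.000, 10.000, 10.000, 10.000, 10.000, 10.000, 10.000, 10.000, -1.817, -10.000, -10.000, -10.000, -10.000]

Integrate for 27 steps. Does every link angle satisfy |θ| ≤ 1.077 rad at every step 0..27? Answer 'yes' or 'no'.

apply F[0]=+10.000 → step 1: x=0.001, v=0.138, θ₁=0.192, ω₁=-0.102, θ₂=-0.025, ω₂=-0.076
apply F[1]=+10.000 → step 2: x=0.006, v=0.277, θ₁=0.189, ω₁=-0.205, θ₂=-0.027, ω₂=-0.151
apply F[2]=+10.000 → step 3: x=0.012, v=0.416, θ₁=0.184, ω₁=-0.311, θ₂=-0.031, ω₂=-0.225
apply F[3]=+10.000 → step 4: x=0.022, v=0.556, θ₁=0.176, ω₁=-0.421, θ₂=-0.036, ω₂=-0.299
apply F[4]=+10.000 → step 5: x=0.035, v=0.698, θ₁=0.167, ω₁=-0.536, θ₂=-0.043, ω₂=-0.370
apply F[5]=+10.000 → step 6: x=0.050, v=0.842, θ₁=0.155, ω₁=-0.657, θ₂=-0.051, ω₂=-0.440
apply F[6]=+10.000 → step 7: x=0.068, v=0.988, θ₁=0.141, ω₁=-0.786, θ₂=-0.060, ω₂=-0.507
apply F[7]=+10.000 → step 8: x=0.090, v=1.137, θ₁=0.123, ω₁=-0.925, θ₂=-0.071, ω₂=-0.571
apply F[8]=+10.000 → step 9: x=0.114, v=1.289, θ₁=0.103, ω₁=-1.075, θ₂=-0.083, ω₂=-0.630
apply F[9]=+10.000 → step 10: x=0.141, v=1.445, θ₁=0.080, ω₁=-1.237, θ₂=-0.096, ω₂=-0.685
apply F[10]=+10.000 → step 11: x=0.172, v=1.604, θ₁=0.054, ω₁=-1.414, θ₂=-0.110, ω₂=-0.734
apply F[11]=+10.000 → step 12: x=0.205, v=1.768, θ₁=0.024, ω₁=-1.606, θ₂=-0.126, ω₂=-0.776
apply F[12]=+10.000 → step 13: x=0.242, v=1.935, θ₁=-0.010, ω₁=-1.815, θ₂=-0.141, ω₂=-0.810
apply F[13]=+10.000 → step 14: x=0.283, v=2.106, θ₁=-0.049, ω₁=-2.041, θ₂=-0.158, ω₂=-0.835
apply F[14]=+10.000 → step 15: x=0.327, v=2.279, θ₁=-0.092, ω₁=-2.284, θ₂=-0.175, ω₂=-0.853
apply F[15]=+10.000 → step 16: x=0.374, v=2.454, θ₁=-0.140, ω₁=-2.543, θ₂=-0.192, ω₂=-0.862
apply F[16]=+10.000 → step 17: x=0.425, v=2.629, θ₁=-0.194, ω₁=-2.815, θ₂=-0.209, ω₂=-0.865
apply F[17]=+10.000 → step 18: x=0.479, v=2.800, θ₁=-0.253, ω₁=-3.095, θ₂=-0.227, ω₂=-0.865
apply F[18]=+10.000 → step 19: x=0.537, v=2.964, θ₁=-0.318, ω₁=-3.377, θ₂=-0.244, ω₂=-0.867
apply F[19]=+10.000 → step 20: x=0.598, v=3.117, θ₁=-0.388, ω₁=-3.655, θ₂=-0.261, ω₂=-0.877
apply F[20]=+10.000 → step 21: x=0.661, v=3.255, θ₁=-0.464, ω₁=-3.920, θ₂=-0.279, ω₂=-0.902
apply F[21]=+10.000 → step 22: x=0.728, v=3.376, θ₁=-0.545, ω₁=-4.168, θ₂=-0.297, ω₂=-0.949
apply F[22]=-1.817 → step 23: x=0.795, v=3.317, θ₁=-0.629, ω₁=-4.233, θ₂=-0.317, ω₂=-0.981
apply F[23]=-10.000 → step 24: x=0.859, v=3.144, θ₁=-0.713, ω₁=-4.211, θ₂=-0.336, ω₂=-0.987
apply F[24]=-10.000 → step 25: x=0.920, v=2.971, θ₁=-0.798, ω₁=-4.217, θ₂=-0.356, ω₂=-0.993
apply F[25]=-10.000 → step 26: x=0.978, v=2.797, θ₁=-0.882, ω₁=-4.250, θ₂=-0.376, ω₂=-1.002
apply F[26]=-10.000 → step 27: x=1.032, v=2.619, θ₁=-0.968, ω₁=-4.308, θ₂=-0.396, ω₂=-1.016
Max |angle| over trajectory = 0.968 rad; bound = 1.077 → within bound.

Answer: yes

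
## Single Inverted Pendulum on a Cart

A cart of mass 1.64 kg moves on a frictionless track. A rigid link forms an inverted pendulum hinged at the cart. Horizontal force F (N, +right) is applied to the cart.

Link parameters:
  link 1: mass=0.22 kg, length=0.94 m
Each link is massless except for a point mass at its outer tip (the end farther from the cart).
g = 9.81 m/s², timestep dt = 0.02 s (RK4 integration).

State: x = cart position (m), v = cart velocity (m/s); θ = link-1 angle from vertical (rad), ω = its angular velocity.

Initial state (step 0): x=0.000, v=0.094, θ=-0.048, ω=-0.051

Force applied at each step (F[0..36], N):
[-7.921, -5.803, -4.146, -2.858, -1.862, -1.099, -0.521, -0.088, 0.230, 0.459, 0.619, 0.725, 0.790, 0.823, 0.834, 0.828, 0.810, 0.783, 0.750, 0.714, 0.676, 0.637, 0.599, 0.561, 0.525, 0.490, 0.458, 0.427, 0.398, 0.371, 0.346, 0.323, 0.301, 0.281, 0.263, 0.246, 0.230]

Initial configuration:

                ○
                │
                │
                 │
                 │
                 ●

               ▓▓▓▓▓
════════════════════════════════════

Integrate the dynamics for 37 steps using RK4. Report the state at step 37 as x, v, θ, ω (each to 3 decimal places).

Answer: x=-0.067, v=-0.006, θ=0.008, ω=-0.007

Derivation:
apply F[0]=-7.921 → step 1: x=0.001, v=-0.001, θ=-0.048, ω=0.040
apply F[1]=-5.803 → step 2: x=0.000, v=-0.071, θ=-0.047, ω=0.104
apply F[2]=-4.146 → step 3: x=-0.002, v=-0.120, θ=-0.044, ω=0.147
apply F[3]=-2.858 → step 4: x=-0.004, v=-0.154, θ=-0.041, ω=0.174
apply F[4]=-1.862 → step 5: x=-0.008, v=-0.176, θ=-0.037, ω=0.189
apply F[5]=-1.099 → step 6: x=-0.011, v=-0.188, θ=-0.033, ω=0.195
apply F[6]=-0.521 → step 7: x=-0.015, v=-0.194, θ=-0.030, ω=0.194
apply F[7]=-0.088 → step 8: x=-0.019, v=-0.194, θ=-0.026, ω=0.189
apply F[8]=+0.230 → step 9: x=-0.023, v=-0.190, θ=-0.022, ω=0.180
apply F[9]=+0.459 → step 10: x=-0.027, v=-0.184, θ=-0.019, ω=0.169
apply F[10]=+0.619 → step 11: x=-0.030, v=-0.176, θ=-0.015, ω=0.157
apply F[11]=+0.725 → step 12: x=-0.034, v=-0.167, θ=-0.012, ω=0.145
apply F[12]=+0.790 → step 13: x=-0.037, v=-0.157, θ=-0.010, ω=0.132
apply F[13]=+0.823 → step 14: x=-0.040, v=-0.147, θ=-0.007, ω=0.119
apply F[14]=+0.834 → step 15: x=-0.043, v=-0.137, θ=-0.005, ω=0.107
apply F[15]=+0.828 → step 16: x=-0.045, v=-0.126, θ=-0.003, ω=0.095
apply F[16]=+0.810 → step 17: x=-0.048, v=-0.117, θ=-0.001, ω=0.084
apply F[17]=+0.783 → step 18: x=-0.050, v=-0.107, θ=0.001, ω=0.074
apply F[18]=+0.750 → step 19: x=-0.052, v=-0.098, θ=0.002, ω=0.065
apply F[19]=+0.714 → step 20: x=-0.054, v=-0.089, θ=0.003, ω=0.056
apply F[20]=+0.676 → step 21: x=-0.056, v=-0.081, θ=0.004, ω=0.048
apply F[21]=+0.637 → step 22: x=-0.057, v=-0.073, θ=0.005, ω=0.041
apply F[22]=+0.599 → step 23: x=-0.059, v=-0.066, θ=0.006, ω=0.035
apply F[23]=+0.561 → step 24: x=-0.060, v=-0.060, θ=0.007, ω=0.029
apply F[24]=+0.525 → step 25: x=-0.061, v=-0.053, θ=0.007, ω=0.024
apply F[25]=+0.490 → step 26: x=-0.062, v=-0.048, θ=0.008, ω=0.019
apply F[26]=+0.458 → step 27: x=-0.063, v=-0.042, θ=0.008, ω=0.015
apply F[27]=+0.427 → step 28: x=-0.064, v=-0.037, θ=0.008, ω=0.011
apply F[28]=+0.398 → step 29: x=-0.064, v=-0.033, θ=0.008, ω=0.008
apply F[29]=+0.371 → step 30: x=-0.065, v=-0.028, θ=0.008, ω=0.005
apply F[30]=+0.346 → step 31: x=-0.066, v=-0.024, θ=0.009, ω=0.003
apply F[31]=+0.323 → step 32: x=-0.066, v=-0.021, θ=0.009, ω=0.001
apply F[32]=+0.301 → step 33: x=-0.066, v=-0.017, θ=0.009, ω=-0.001
apply F[33]=+0.281 → step 34: x=-0.067, v=-0.014, θ=0.008, ω=-0.003
apply F[34]=+0.263 → step 35: x=-0.067, v=-0.011, θ=0.008, ω=-0.004
apply F[35]=+0.246 → step 36: x=-0.067, v=-0.008, θ=0.008, ω=-0.006
apply F[36]=+0.230 → step 37: x=-0.067, v=-0.006, θ=0.008, ω=-0.007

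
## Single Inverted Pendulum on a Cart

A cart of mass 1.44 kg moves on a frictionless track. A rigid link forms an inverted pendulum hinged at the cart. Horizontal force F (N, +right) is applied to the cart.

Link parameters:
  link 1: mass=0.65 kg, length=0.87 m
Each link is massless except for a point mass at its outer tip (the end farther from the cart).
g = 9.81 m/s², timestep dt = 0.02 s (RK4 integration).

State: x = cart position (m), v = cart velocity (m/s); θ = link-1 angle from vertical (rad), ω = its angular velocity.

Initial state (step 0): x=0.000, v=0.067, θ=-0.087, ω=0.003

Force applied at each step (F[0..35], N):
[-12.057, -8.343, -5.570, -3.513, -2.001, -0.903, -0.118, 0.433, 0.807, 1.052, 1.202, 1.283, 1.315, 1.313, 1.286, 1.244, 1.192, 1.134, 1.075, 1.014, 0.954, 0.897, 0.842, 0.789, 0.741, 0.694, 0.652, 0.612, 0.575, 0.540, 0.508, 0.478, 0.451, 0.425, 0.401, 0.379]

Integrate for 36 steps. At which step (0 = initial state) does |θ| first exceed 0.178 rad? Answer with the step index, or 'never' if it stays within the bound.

Answer: never

Derivation:
apply F[0]=-12.057 → step 1: x=-0.000, v=-0.092, θ=-0.085, ω=0.166
apply F[1]=-8.343 → step 2: x=-0.003, v=-0.201, θ=-0.081, ω=0.271
apply F[2]=-5.570 → step 3: x=-0.008, v=-0.271, θ=-0.075, ω=0.334
apply F[3]=-3.513 → step 4: x=-0.014, v=-0.313, θ=-0.068, ω=0.367
apply F[4]=-2.001 → step 5: x=-0.020, v=-0.335, θ=-0.060, ω=0.378
apply F[5]=-0.903 → step 6: x=-0.027, v=-0.343, θ=-0.053, ω=0.374
apply F[6]=-0.118 → step 7: x=-0.034, v=-0.340, θ=-0.046, ω=0.359
apply F[7]=+0.433 → step 8: x=-0.041, v=-0.331, θ=-0.039, ω=0.339
apply F[8]=+0.807 → step 9: x=-0.047, v=-0.316, θ=-0.032, ω=0.314
apply F[9]=+1.052 → step 10: x=-0.053, v=-0.299, θ=-0.026, ω=0.288
apply F[10]=+1.202 → step 11: x=-0.059, v=-0.281, θ=-0.021, ω=0.261
apply F[11]=+1.283 → step 12: x=-0.064, v=-0.261, θ=-0.016, ω=0.235
apply F[12]=+1.315 → step 13: x=-0.069, v=-0.242, θ=-0.011, ω=0.210
apply F[13]=+1.313 → step 14: x=-0.074, v=-0.223, θ=-0.007, ω=0.186
apply F[14]=+1.286 → step 15: x=-0.078, v=-0.204, θ=-0.004, ω=0.163
apply F[15]=+1.244 → step 16: x=-0.082, v=-0.187, θ=-0.001, ω=0.143
apply F[16]=+1.192 → step 17: x=-0.086, v=-0.170, θ=0.002, ω=0.124
apply F[17]=+1.134 → step 18: x=-0.089, v=-0.155, θ=0.004, ω=0.107
apply F[18]=+1.075 → step 19: x=-0.092, v=-0.140, θ=0.006, ω=0.092
apply F[19]=+1.014 → step 20: x=-0.095, v=-0.127, θ=0.008, ω=0.078
apply F[20]=+0.954 → step 21: x=-0.097, v=-0.114, θ=0.009, ω=0.065
apply F[21]=+0.897 → step 22: x=-0.099, v=-0.103, θ=0.011, ω=0.054
apply F[22]=+0.842 → step 23: x=-0.101, v=-0.092, θ=0.012, ω=0.045
apply F[23]=+0.789 → step 24: x=-0.103, v=-0.082, θ=0.012, ω=0.036
apply F[24]=+0.741 → step 25: x=-0.105, v=-0.073, θ=0.013, ω=0.028
apply F[25]=+0.694 → step 26: x=-0.106, v=-0.065, θ=0.014, ω=0.022
apply F[26]=+0.652 → step 27: x=-0.107, v=-0.057, θ=0.014, ω=0.016
apply F[27]=+0.612 → step 28: x=-0.108, v=-0.050, θ=0.014, ω=0.010
apply F[28]=+0.575 → step 29: x=-0.109, v=-0.043, θ=0.014, ω=0.006
apply F[29]=+0.540 → step 30: x=-0.110, v=-0.037, θ=0.014, ω=0.002
apply F[30]=+0.508 → step 31: x=-0.111, v=-0.031, θ=0.014, ω=-0.001
apply F[31]=+0.478 → step 32: x=-0.111, v=-0.026, θ=0.014, ω=-0.004
apply F[32]=+0.451 → step 33: x=-0.112, v=-0.021, θ=0.014, ω=-0.007
apply F[33]=+0.425 → step 34: x=-0.112, v=-0.016, θ=0.014, ω=-0.009
apply F[34]=+0.401 → step 35: x=-0.112, v=-0.012, θ=0.014, ω=-0.011
apply F[35]=+0.379 → step 36: x=-0.112, v=-0.008, θ=0.014, ω=-0.012
max |θ| = 0.087 ≤ 0.178 over all 37 states.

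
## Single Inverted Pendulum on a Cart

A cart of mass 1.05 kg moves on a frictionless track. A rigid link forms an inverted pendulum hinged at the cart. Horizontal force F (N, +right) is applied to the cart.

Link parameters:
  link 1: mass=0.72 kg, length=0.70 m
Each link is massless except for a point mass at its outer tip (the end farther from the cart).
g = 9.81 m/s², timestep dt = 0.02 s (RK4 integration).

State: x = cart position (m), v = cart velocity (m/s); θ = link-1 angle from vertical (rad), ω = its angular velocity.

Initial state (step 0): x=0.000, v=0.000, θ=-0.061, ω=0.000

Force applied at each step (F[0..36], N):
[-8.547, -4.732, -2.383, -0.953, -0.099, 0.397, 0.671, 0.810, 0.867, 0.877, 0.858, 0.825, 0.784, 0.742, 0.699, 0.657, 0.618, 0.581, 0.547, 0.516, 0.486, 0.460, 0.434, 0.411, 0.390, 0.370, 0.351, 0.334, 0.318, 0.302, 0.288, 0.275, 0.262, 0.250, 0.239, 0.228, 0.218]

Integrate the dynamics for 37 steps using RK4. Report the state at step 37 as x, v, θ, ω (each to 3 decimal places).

apply F[0]=-8.547 → step 1: x=-0.002, v=-0.154, θ=-0.059, ω=0.203
apply F[1]=-4.732 → step 2: x=-0.005, v=-0.237, θ=-0.054, ω=0.305
apply F[2]=-2.383 → step 3: x=-0.011, v=-0.275, θ=-0.047, ω=0.346
apply F[3]=-0.953 → step 4: x=-0.016, v=-0.288, θ=-0.040, ω=0.351
apply F[4]=-0.099 → step 5: x=-0.022, v=-0.285, θ=-0.034, ω=0.336
apply F[5]=+0.397 → step 6: x=-0.027, v=-0.273, θ=-0.027, ω=0.311
apply F[6]=+0.671 → step 7: x=-0.033, v=-0.257, θ=-0.021, ω=0.282
apply F[7]=+0.810 → step 8: x=-0.038, v=-0.239, θ=-0.016, ω=0.251
apply F[8]=+0.867 → step 9: x=-0.042, v=-0.221, θ=-0.011, ω=0.221
apply F[9]=+0.877 → step 10: x=-0.047, v=-0.203, θ=-0.007, ω=0.193
apply F[10]=+0.858 → step 11: x=-0.050, v=-0.186, θ=-0.003, ω=0.167
apply F[11]=+0.825 → step 12: x=-0.054, v=-0.170, θ=-0.000, ω=0.144
apply F[12]=+0.784 → step 13: x=-0.057, v=-0.155, θ=0.002, ω=0.123
apply F[13]=+0.742 → step 14: x=-0.060, v=-0.141, θ=0.005, ω=0.104
apply F[14]=+0.699 → step 15: x=-0.063, v=-0.129, θ=0.007, ω=0.088
apply F[15]=+0.657 → step 16: x=-0.065, v=-0.117, θ=0.008, ω=0.073
apply F[16]=+0.618 → step 17: x=-0.068, v=-0.107, θ=0.009, ω=0.061
apply F[17]=+0.581 → step 18: x=-0.070, v=-0.097, θ=0.011, ω=0.050
apply F[18]=+0.547 → step 19: x=-0.072, v=-0.088, θ=0.011, ω=0.040
apply F[19]=+0.516 → step 20: x=-0.073, v=-0.080, θ=0.012, ω=0.032
apply F[20]=+0.486 → step 21: x=-0.075, v=-0.072, θ=0.013, ω=0.024
apply F[21]=+0.460 → step 22: x=-0.076, v=-0.065, θ=0.013, ω=0.018
apply F[22]=+0.434 → step 23: x=-0.077, v=-0.059, θ=0.013, ω=0.012
apply F[23]=+0.411 → step 24: x=-0.078, v=-0.053, θ=0.014, ω=0.008
apply F[24]=+0.390 → step 25: x=-0.079, v=-0.047, θ=0.014, ω=0.004
apply F[25]=+0.370 → step 26: x=-0.080, v=-0.042, θ=0.014, ω=0.000
apply F[26]=+0.351 → step 27: x=-0.081, v=-0.037, θ=0.014, ω=-0.003
apply F[27]=+0.334 → step 28: x=-0.082, v=-0.033, θ=0.014, ω=-0.006
apply F[28]=+0.318 → step 29: x=-0.082, v=-0.028, θ=0.014, ω=-0.008
apply F[29]=+0.302 → step 30: x=-0.083, v=-0.024, θ=0.013, ω=-0.010
apply F[30]=+0.288 → step 31: x=-0.083, v=-0.021, θ=0.013, ω=-0.011
apply F[31]=+0.275 → step 32: x=-0.084, v=-0.017, θ=0.013, ω=-0.012
apply F[32]=+0.262 → step 33: x=-0.084, v=-0.014, θ=0.013, ω=-0.013
apply F[33]=+0.250 → step 34: x=-0.084, v=-0.011, θ=0.012, ω=-0.014
apply F[34]=+0.239 → step 35: x=-0.085, v=-0.008, θ=0.012, ω=-0.015
apply F[35]=+0.228 → step 36: x=-0.085, v=-0.005, θ=0.012, ω=-0.016
apply F[36]=+0.218 → step 37: x=-0.085, v=-0.003, θ=0.012, ω=-0.016

Answer: x=-0.085, v=-0.003, θ=0.012, ω=-0.016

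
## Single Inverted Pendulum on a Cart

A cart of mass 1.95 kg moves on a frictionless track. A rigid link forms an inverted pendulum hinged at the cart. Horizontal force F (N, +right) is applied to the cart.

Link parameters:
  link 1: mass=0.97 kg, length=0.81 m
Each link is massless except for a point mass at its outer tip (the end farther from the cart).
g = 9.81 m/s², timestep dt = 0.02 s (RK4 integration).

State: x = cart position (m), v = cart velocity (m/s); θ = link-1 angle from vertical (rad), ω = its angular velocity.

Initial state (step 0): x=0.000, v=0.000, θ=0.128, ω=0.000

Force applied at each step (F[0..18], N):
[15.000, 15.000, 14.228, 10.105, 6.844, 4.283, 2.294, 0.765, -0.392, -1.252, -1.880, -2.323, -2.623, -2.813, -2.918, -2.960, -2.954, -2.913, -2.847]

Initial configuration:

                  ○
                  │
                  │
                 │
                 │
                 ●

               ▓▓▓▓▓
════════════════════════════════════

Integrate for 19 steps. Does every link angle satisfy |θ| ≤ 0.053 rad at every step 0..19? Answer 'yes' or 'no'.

Answer: no

Derivation:
apply F[0]=+15.000 → step 1: x=0.001, v=0.140, θ=0.127, ω=-0.141
apply F[1]=+15.000 → step 2: x=0.006, v=0.281, θ=0.122, ω=-0.283
apply F[2]=+14.228 → step 3: x=0.013, v=0.415, θ=0.115, ω=-0.418
apply F[3]=+10.105 → step 4: x=0.022, v=0.507, θ=0.106, ω=-0.505
apply F[4]=+6.844 → step 5: x=0.033, v=0.568, θ=0.096, ω=-0.555
apply F[5]=+4.283 → step 6: x=0.044, v=0.603, θ=0.084, ω=-0.577
apply F[6]=+2.294 → step 7: x=0.056, v=0.619, θ=0.073, ω=-0.577
apply F[7]=+0.765 → step 8: x=0.069, v=0.621, θ=0.061, ω=-0.563
apply F[8]=-0.392 → step 9: x=0.081, v=0.611, θ=0.050, ω=-0.538
apply F[9]=-1.252 → step 10: x=0.093, v=0.594, θ=0.040, ω=-0.506
apply F[10]=-1.880 → step 11: x=0.105, v=0.571, θ=0.030, ω=-0.470
apply F[11]=-2.323 → step 12: x=0.116, v=0.545, θ=0.021, ω=-0.431
apply F[12]=-2.623 → step 13: x=0.127, v=0.517, θ=0.013, ω=-0.392
apply F[13]=-2.813 → step 14: x=0.137, v=0.487, θ=0.005, ω=-0.353
apply F[14]=-2.918 → step 15: x=0.146, v=0.457, θ=-0.001, ω=-0.315
apply F[15]=-2.960 → step 16: x=0.155, v=0.427, θ=-0.007, ω=-0.279
apply F[16]=-2.954 → step 17: x=0.163, v=0.398, θ=-0.012, ω=-0.245
apply F[17]=-2.913 → step 18: x=0.171, v=0.369, θ=-0.017, ω=-0.214
apply F[18]=-2.847 → step 19: x=0.178, v=0.342, θ=-0.021, ω=-0.185
Max |angle| over trajectory = 0.128 rad; bound = 0.053 → exceeded.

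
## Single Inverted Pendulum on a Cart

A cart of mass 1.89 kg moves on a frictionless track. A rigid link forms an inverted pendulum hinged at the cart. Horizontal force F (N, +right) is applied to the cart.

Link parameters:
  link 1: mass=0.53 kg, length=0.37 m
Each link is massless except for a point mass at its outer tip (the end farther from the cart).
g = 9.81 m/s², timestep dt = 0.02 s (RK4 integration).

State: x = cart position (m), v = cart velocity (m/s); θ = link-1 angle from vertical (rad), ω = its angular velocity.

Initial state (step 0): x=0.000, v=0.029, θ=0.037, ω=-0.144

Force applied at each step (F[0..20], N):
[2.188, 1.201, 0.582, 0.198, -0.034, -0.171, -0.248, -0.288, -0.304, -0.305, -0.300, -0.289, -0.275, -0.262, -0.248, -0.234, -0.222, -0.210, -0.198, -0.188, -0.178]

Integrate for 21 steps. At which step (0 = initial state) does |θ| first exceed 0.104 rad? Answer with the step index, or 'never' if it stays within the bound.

Answer: never

Derivation:
apply F[0]=+2.188 → step 1: x=0.001, v=0.050, θ=0.034, ω=-0.182
apply F[1]=+1.201 → step 2: x=0.002, v=0.061, θ=0.030, ω=-0.195
apply F[2]=+0.582 → step 3: x=0.003, v=0.066, θ=0.026, ω=-0.193
apply F[3]=+0.198 → step 4: x=0.004, v=0.067, θ=0.022, ω=-0.182
apply F[4]=-0.034 → step 5: x=0.006, v=0.065, θ=0.019, ω=-0.167
apply F[5]=-0.171 → step 6: x=0.007, v=0.062, θ=0.016, ω=-0.150
apply F[6]=-0.248 → step 7: x=0.008, v=0.059, θ=0.013, ω=-0.134
apply F[7]=-0.288 → step 8: x=0.009, v=0.055, θ=0.010, ω=-0.118
apply F[8]=-0.304 → step 9: x=0.011, v=0.051, θ=0.008, ω=-0.103
apply F[9]=-0.305 → step 10: x=0.011, v=0.048, θ=0.006, ω=-0.089
apply F[10]=-0.300 → step 11: x=0.012, v=0.044, θ=0.005, ω=-0.077
apply F[11]=-0.289 → step 12: x=0.013, v=0.041, θ=0.003, ω=-0.066
apply F[12]=-0.275 → step 13: x=0.014, v=0.038, θ=0.002, ω=-0.056
apply F[13]=-0.262 → step 14: x=0.015, v=0.035, θ=0.001, ω=-0.048
apply F[14]=-0.248 → step 15: x=0.015, v=0.033, θ=-0.000, ω=-0.041
apply F[15]=-0.234 → step 16: x=0.016, v=0.030, θ=-0.001, ω=-0.034
apply F[16]=-0.222 → step 17: x=0.017, v=0.028, θ=-0.001, ω=-0.029
apply F[17]=-0.210 → step 18: x=0.017, v=0.026, θ=-0.002, ω=-0.024
apply F[18]=-0.198 → step 19: x=0.018, v=0.024, θ=-0.002, ω=-0.020
apply F[19]=-0.188 → step 20: x=0.018, v=0.022, θ=-0.003, ω=-0.016
apply F[20]=-0.178 → step 21: x=0.019, v=0.020, θ=-0.003, ω=-0.013
max |θ| = 0.037 ≤ 0.104 over all 22 states.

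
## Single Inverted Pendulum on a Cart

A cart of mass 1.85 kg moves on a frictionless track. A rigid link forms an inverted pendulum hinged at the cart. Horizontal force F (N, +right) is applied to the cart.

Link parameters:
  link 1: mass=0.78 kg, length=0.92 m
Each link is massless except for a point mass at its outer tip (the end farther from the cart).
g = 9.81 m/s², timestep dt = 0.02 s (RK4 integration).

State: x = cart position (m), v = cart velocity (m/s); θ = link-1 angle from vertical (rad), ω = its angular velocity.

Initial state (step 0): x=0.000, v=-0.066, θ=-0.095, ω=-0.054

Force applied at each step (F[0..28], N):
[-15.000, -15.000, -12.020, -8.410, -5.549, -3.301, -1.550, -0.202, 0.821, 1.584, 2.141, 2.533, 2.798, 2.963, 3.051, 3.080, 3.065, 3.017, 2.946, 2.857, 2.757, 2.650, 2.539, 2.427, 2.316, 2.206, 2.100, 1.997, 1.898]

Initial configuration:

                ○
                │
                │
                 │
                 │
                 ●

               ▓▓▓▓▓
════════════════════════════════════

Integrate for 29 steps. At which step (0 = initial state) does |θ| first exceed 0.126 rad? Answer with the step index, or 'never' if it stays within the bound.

Answer: never

Derivation:
apply F[0]=-15.000 → step 1: x=-0.003, v=-0.220, θ=-0.095, ω=0.092
apply F[1]=-15.000 → step 2: x=-0.009, v=-0.374, θ=-0.091, ω=0.239
apply F[2]=-12.020 → step 3: x=-0.017, v=-0.496, θ=-0.085, ω=0.352
apply F[3]=-8.410 → step 4: x=-0.028, v=-0.580, θ=-0.078, ω=0.426
apply F[4]=-5.549 → step 5: x=-0.040, v=-0.634, θ=-0.069, ω=0.469
apply F[5]=-3.301 → step 6: x=-0.053, v=-0.665, θ=-0.059, ω=0.488
apply F[6]=-1.550 → step 7: x=-0.067, v=-0.677, θ=-0.049, ω=0.490
apply F[7]=-0.202 → step 8: x=-0.080, v=-0.675, θ=-0.040, ω=0.479
apply F[8]=+0.821 → step 9: x=-0.094, v=-0.664, θ=-0.030, ω=0.459
apply F[9]=+1.584 → step 10: x=-0.107, v=-0.645, θ=-0.021, ω=0.433
apply F[10]=+2.141 → step 11: x=-0.119, v=-0.620, θ=-0.013, ω=0.403
apply F[11]=+2.533 → step 12: x=-0.132, v=-0.592, θ=-0.005, ω=0.370
apply F[12]=+2.798 → step 13: x=-0.143, v=-0.562, θ=0.002, ω=0.337
apply F[13]=+2.963 → step 14: x=-0.154, v=-0.530, θ=0.008, ω=0.303
apply F[14]=+3.051 → step 15: x=-0.164, v=-0.498, θ=0.014, ω=0.271
apply F[15]=+3.080 → step 16: x=-0.174, v=-0.466, θ=0.019, ω=0.240
apply F[16]=+3.065 → step 17: x=-0.183, v=-0.435, θ=0.024, ω=0.210
apply F[17]=+3.017 → step 18: x=-0.191, v=-0.404, θ=0.027, ω=0.182
apply F[18]=+2.946 → step 19: x=-0.199, v=-0.375, θ=0.031, ω=0.157
apply F[19]=+2.857 → step 20: x=-0.206, v=-0.346, θ=0.034, ω=0.133
apply F[20]=+2.757 → step 21: x=-0.213, v=-0.319, θ=0.036, ω=0.111
apply F[21]=+2.650 → step 22: x=-0.219, v=-0.294, θ=0.038, ω=0.091
apply F[22]=+2.539 → step 23: x=-0.225, v=-0.270, θ=0.040, ω=0.073
apply F[23]=+2.427 → step 24: x=-0.230, v=-0.247, θ=0.041, ω=0.057
apply F[24]=+2.316 → step 25: x=-0.235, v=-0.225, θ=0.042, ω=0.043
apply F[25]=+2.206 → step 26: x=-0.239, v=-0.205, θ=0.043, ω=0.030
apply F[26]=+2.100 → step 27: x=-0.243, v=-0.186, θ=0.043, ω=0.018
apply F[27]=+1.997 → step 28: x=-0.246, v=-0.168, θ=0.044, ω=0.008
apply F[28]=+1.898 → step 29: x=-0.250, v=-0.151, θ=0.044, ω=-0.001
max |θ| = 0.095 ≤ 0.126 over all 30 states.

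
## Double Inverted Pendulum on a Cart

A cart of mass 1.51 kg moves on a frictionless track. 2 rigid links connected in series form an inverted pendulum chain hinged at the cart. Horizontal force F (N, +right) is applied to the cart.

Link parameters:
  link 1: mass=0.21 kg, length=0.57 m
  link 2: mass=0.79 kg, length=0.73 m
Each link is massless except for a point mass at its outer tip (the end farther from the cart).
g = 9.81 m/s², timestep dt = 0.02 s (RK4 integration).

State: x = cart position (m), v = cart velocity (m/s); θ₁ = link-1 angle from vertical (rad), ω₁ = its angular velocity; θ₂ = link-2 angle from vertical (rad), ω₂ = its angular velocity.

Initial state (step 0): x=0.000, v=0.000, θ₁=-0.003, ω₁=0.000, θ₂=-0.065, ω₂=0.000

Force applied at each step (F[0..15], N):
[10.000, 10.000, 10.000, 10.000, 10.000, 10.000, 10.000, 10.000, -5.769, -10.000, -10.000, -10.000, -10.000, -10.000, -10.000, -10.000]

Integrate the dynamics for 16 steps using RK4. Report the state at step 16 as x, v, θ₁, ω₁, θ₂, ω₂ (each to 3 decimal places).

Answer: x=0.200, v=0.305, θ₁=-0.373, ω₁=-1.959, θ₂=-0.112, ω₂=0.626

Derivation:
apply F[0]=+10.000 → step 1: x=0.001, v=0.133, θ₁=-0.005, ω₁=-0.156, θ₂=-0.066, ω₂=-0.078
apply F[1]=+10.000 → step 2: x=0.005, v=0.266, θ₁=-0.009, ω₁=-0.316, θ₂=-0.068, ω₂=-0.153
apply F[2]=+10.000 → step 3: x=0.012, v=0.400, θ₁=-0.017, ω₁=-0.485, θ₂=-0.072, ω₂=-0.223
apply F[3]=+10.000 → step 4: x=0.021, v=0.536, θ₁=-0.029, ω₁=-0.666, θ₂=-0.077, ω₂=-0.286
apply F[4]=+10.000 → step 5: x=0.033, v=0.672, θ₁=-0.044, ω₁=-0.866, θ₂=-0.083, ω₂=-0.338
apply F[5]=+10.000 → step 6: x=0.048, v=0.811, θ₁=-0.064, ω₁=-1.089, θ₂=-0.090, ω₂=-0.377
apply F[6]=+10.000 → step 7: x=0.066, v=0.952, θ₁=-0.088, ω₁=-1.340, θ₂=-0.098, ω₂=-0.397
apply F[7]=+10.000 → step 8: x=0.086, v=1.094, θ₁=-0.117, ω₁=-1.624, θ₂=-0.106, ω₂=-0.398
apply F[8]=-5.769 → step 9: x=0.108, v=1.033, θ₁=-0.149, ω₁=-1.589, θ₂=-0.114, ω₂=-0.371
apply F[9]=-10.000 → step 10: x=0.127, v=0.920, θ₁=-0.180, ω₁=-1.508, θ₂=-0.121, ω₂=-0.315
apply F[10]=-10.000 → step 11: x=0.144, v=0.812, θ₁=-0.210, ω₁=-1.473, θ₂=-0.126, ω₂=-0.229
apply F[11]=-10.000 → step 12: x=0.160, v=0.706, θ₁=-0.240, ω₁=-1.486, θ₂=-0.130, ω₂=-0.114
apply F[12]=-10.000 → step 13: x=0.173, v=0.604, θ₁=-0.270, ω₁=-1.543, θ₂=-0.131, ω₂=0.030
apply F[13]=-10.000 → step 14: x=0.184, v=0.503, θ₁=-0.302, ω₁=-1.645, θ₂=-0.128, ω₂=0.204
apply F[14]=-10.000 → step 15: x=0.193, v=0.404, θ₁=-0.336, ω₁=-1.786, θ₂=-0.122, ω₂=0.404
apply F[15]=-10.000 → step 16: x=0.200, v=0.305, θ₁=-0.373, ω₁=-1.959, θ₂=-0.112, ω₂=0.626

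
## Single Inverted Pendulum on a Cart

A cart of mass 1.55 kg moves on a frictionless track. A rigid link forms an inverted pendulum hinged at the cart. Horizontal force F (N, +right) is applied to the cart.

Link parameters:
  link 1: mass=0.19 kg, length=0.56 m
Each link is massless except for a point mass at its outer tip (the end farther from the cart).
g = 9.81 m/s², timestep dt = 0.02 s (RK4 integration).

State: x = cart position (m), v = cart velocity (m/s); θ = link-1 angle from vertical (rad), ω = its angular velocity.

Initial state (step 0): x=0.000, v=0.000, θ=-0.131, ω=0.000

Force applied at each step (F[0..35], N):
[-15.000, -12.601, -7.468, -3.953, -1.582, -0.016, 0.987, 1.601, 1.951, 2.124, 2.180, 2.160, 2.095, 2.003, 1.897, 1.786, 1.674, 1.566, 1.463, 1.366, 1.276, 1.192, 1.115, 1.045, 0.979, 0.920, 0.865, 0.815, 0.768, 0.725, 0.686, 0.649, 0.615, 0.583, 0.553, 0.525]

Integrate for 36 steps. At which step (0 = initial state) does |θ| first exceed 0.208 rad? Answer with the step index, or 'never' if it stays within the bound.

apply F[0]=-15.000 → step 1: x=-0.002, v=-0.190, θ=-0.128, ω=0.291
apply F[1]=-12.601 → step 2: x=-0.007, v=-0.349, θ=-0.120, ω=0.530
apply F[2]=-7.468 → step 3: x=-0.015, v=-0.443, θ=-0.108, ω=0.656
apply F[3]=-3.953 → step 4: x=-0.025, v=-0.492, θ=-0.094, ω=0.707
apply F[4]=-1.582 → step 5: x=-0.035, v=-0.510, θ=-0.080, ω=0.709
apply F[5]=-0.016 → step 6: x=-0.045, v=-0.508, θ=-0.066, ω=0.681
apply F[6]=+0.987 → step 7: x=-0.055, v=-0.494, θ=-0.053, ω=0.635
apply F[7]=+1.601 → step 8: x=-0.064, v=-0.473, θ=-0.041, ω=0.579
apply F[8]=+1.951 → step 9: x=-0.074, v=-0.447, θ=-0.030, ω=0.521
apply F[9]=+2.124 → step 10: x=-0.082, v=-0.419, θ=-0.020, ω=0.462
apply F[10]=+2.180 → step 11: x=-0.090, v=-0.390, θ=-0.012, ω=0.405
apply F[11]=+2.160 → step 12: x=-0.098, v=-0.362, θ=-0.004, ω=0.352
apply F[12]=+2.095 → step 13: x=-0.105, v=-0.335, θ=0.003, ω=0.304
apply F[13]=+2.003 → step 14: x=-0.111, v=-0.309, θ=0.008, ω=0.260
apply F[14]=+1.897 → step 15: x=-0.117, v=-0.285, θ=0.013, ω=0.220
apply F[15]=+1.786 → step 16: x=-0.123, v=-0.262, θ=0.017, ω=0.185
apply F[16]=+1.674 → step 17: x=-0.128, v=-0.241, θ=0.020, ω=0.154
apply F[17]=+1.566 → step 18: x=-0.132, v=-0.221, θ=0.023, ω=0.126
apply F[18]=+1.463 → step 19: x=-0.137, v=-0.203, θ=0.025, ω=0.102
apply F[19]=+1.366 → step 20: x=-0.141, v=-0.186, θ=0.027, ω=0.081
apply F[20]=+1.276 → step 21: x=-0.144, v=-0.170, θ=0.029, ω=0.063
apply F[21]=+1.192 → step 22: x=-0.147, v=-0.156, θ=0.030, ω=0.047
apply F[22]=+1.115 → step 23: x=-0.150, v=-0.142, θ=0.031, ω=0.033
apply F[23]=+1.045 → step 24: x=-0.153, v=-0.129, θ=0.031, ω=0.021
apply F[24]=+0.979 → step 25: x=-0.156, v=-0.117, θ=0.032, ω=0.011
apply F[25]=+0.920 → step 26: x=-0.158, v=-0.106, θ=0.032, ω=0.002
apply F[26]=+0.865 → step 27: x=-0.160, v=-0.096, θ=0.032, ω=-0.005
apply F[27]=+0.815 → step 28: x=-0.162, v=-0.086, θ=0.031, ω=-0.011
apply F[28]=+0.768 → step 29: x=-0.163, v=-0.077, θ=0.031, ω=-0.017
apply F[29]=+0.725 → step 30: x=-0.165, v=-0.068, θ=0.031, ω=-0.021
apply F[30]=+0.686 → step 31: x=-0.166, v=-0.060, θ=0.030, ω=-0.025
apply F[31]=+0.649 → step 32: x=-0.167, v=-0.053, θ=0.030, ω=-0.028
apply F[32]=+0.615 → step 33: x=-0.168, v=-0.045, θ=0.029, ω=-0.031
apply F[33]=+0.583 → step 34: x=-0.169, v=-0.039, θ=0.029, ω=-0.033
apply F[34]=+0.553 → step 35: x=-0.170, v=-0.032, θ=0.028, ω=-0.035
apply F[35]=+0.525 → step 36: x=-0.170, v=-0.026, θ=0.027, ω=-0.036
max |θ| = 0.131 ≤ 0.208 over all 37 states.

Answer: never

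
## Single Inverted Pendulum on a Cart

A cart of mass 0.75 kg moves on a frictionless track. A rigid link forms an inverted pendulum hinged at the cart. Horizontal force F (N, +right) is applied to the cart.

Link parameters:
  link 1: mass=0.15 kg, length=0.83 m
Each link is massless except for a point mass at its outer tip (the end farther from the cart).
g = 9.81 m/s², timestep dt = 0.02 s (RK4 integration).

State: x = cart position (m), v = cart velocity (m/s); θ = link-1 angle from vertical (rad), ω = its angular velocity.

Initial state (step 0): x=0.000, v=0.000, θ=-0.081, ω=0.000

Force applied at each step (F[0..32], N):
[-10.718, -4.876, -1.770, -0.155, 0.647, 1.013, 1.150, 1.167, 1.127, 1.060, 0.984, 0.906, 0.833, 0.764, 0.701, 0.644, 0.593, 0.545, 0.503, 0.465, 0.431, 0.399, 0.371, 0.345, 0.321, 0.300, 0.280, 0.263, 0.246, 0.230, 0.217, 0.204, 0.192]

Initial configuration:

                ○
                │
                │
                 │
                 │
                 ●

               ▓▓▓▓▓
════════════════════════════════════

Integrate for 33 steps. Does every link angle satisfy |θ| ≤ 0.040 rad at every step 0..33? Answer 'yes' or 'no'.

Answer: no

Derivation:
apply F[0]=-10.718 → step 1: x=-0.003, v=-0.282, θ=-0.078, ω=0.320
apply F[1]=-4.876 → step 2: x=-0.010, v=-0.409, θ=-0.070, ω=0.455
apply F[2]=-1.770 → step 3: x=-0.018, v=-0.454, θ=-0.061, ω=0.494
apply F[3]=-0.155 → step 4: x=-0.027, v=-0.456, θ=-0.051, ω=0.483
apply F[4]=+0.647 → step 5: x=-0.036, v=-0.437, θ=-0.041, ω=0.449
apply F[5]=+1.013 → step 6: x=-0.045, v=-0.409, θ=-0.033, ω=0.406
apply F[6]=+1.150 → step 7: x=-0.053, v=-0.377, θ=-0.025, ω=0.361
apply F[7]=+1.167 → step 8: x=-0.060, v=-0.345, θ=-0.019, ω=0.317
apply F[8]=+1.127 → step 9: x=-0.067, v=-0.314, θ=-0.013, ω=0.277
apply F[9]=+1.060 → step 10: x=-0.073, v=-0.285, θ=-0.007, ω=0.240
apply F[10]=+0.984 → step 11: x=-0.078, v=-0.259, θ=-0.003, ω=0.207
apply F[11]=+0.906 → step 12: x=-0.083, v=-0.235, θ=0.001, ω=0.177
apply F[12]=+0.833 → step 13: x=-0.087, v=-0.213, θ=0.004, ω=0.151
apply F[13]=+0.764 → step 14: x=-0.091, v=-0.193, θ=0.007, ω=0.128
apply F[14]=+0.701 → step 15: x=-0.095, v=-0.174, θ=0.009, ω=0.108
apply F[15]=+0.644 → step 16: x=-0.098, v=-0.157, θ=0.011, ω=0.090
apply F[16]=+0.593 → step 17: x=-0.101, v=-0.142, θ=0.013, ω=0.075
apply F[17]=+0.545 → step 18: x=-0.104, v=-0.128, θ=0.014, ω=0.061
apply F[18]=+0.503 → step 19: x=-0.107, v=-0.115, θ=0.015, ω=0.049
apply F[19]=+0.465 → step 20: x=-0.109, v=-0.104, θ=0.016, ω=0.039
apply F[20]=+0.431 → step 21: x=-0.111, v=-0.093, θ=0.017, ω=0.030
apply F[21]=+0.399 → step 22: x=-0.112, v=-0.083, θ=0.018, ω=0.022
apply F[22]=+0.371 → step 23: x=-0.114, v=-0.074, θ=0.018, ω=0.015
apply F[23]=+0.345 → step 24: x=-0.115, v=-0.065, θ=0.018, ω=0.009
apply F[24]=+0.321 → step 25: x=-0.117, v=-0.057, θ=0.018, ω=0.004
apply F[25]=+0.300 → step 26: x=-0.118, v=-0.050, θ=0.018, ω=-0.001
apply F[26]=+0.280 → step 27: x=-0.119, v=-0.043, θ=0.018, ω=-0.005
apply F[27]=+0.263 → step 28: x=-0.119, v=-0.037, θ=0.018, ω=-0.008
apply F[28]=+0.246 → step 29: x=-0.120, v=-0.031, θ=0.018, ω=-0.011
apply F[29]=+0.230 → step 30: x=-0.121, v=-0.026, θ=0.018, ω=-0.013
apply F[30]=+0.217 → step 31: x=-0.121, v=-0.020, θ=0.017, ω=-0.015
apply F[31]=+0.204 → step 32: x=-0.121, v=-0.016, θ=0.017, ω=-0.017
apply F[32]=+0.192 → step 33: x=-0.122, v=-0.011, θ=0.017, ω=-0.018
Max |angle| over trajectory = 0.081 rad; bound = 0.040 → exceeded.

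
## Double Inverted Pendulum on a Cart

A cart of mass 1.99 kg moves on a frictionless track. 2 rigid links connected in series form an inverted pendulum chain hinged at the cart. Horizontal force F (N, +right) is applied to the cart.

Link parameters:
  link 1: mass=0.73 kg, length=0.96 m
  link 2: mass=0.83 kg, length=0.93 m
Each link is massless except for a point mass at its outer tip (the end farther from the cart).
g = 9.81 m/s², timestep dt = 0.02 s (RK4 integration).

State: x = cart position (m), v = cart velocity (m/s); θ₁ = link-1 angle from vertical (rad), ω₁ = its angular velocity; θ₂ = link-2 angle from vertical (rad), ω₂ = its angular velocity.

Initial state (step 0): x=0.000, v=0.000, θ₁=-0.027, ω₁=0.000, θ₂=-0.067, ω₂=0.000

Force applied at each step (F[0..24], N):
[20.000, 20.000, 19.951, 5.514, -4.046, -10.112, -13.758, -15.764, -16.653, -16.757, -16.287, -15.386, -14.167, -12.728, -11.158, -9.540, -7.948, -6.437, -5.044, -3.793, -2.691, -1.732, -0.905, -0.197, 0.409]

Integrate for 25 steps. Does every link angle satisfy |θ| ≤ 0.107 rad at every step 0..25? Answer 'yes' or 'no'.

apply F[0]=+20.000 → step 1: x=0.002, v=0.205, θ₁=-0.029, ω₁=-0.210, θ₂=-0.067, ω₂=-0.017
apply F[1]=+20.000 → step 2: x=0.008, v=0.411, θ₁=-0.035, ω₁=-0.423, θ₂=-0.068, ω₂=-0.032
apply F[2]=+19.951 → step 3: x=0.018, v=0.617, θ₁=-0.046, ω₁=-0.640, θ₂=-0.068, ω₂=-0.044
apply F[3]=+5.514 → step 4: x=0.031, v=0.680, θ₁=-0.060, ω₁=-0.713, θ₂=-0.069, ω₂=-0.051
apply F[4]=-4.046 → step 5: x=0.045, v=0.649, θ₁=-0.074, ω₁=-0.694, θ₂=-0.070, ω₂=-0.052
apply F[5]=-10.112 → step 6: x=0.057, v=0.560, θ₁=-0.087, ω₁=-0.620, θ₂=-0.071, ω₂=-0.048
apply F[6]=-13.758 → step 7: x=0.067, v=0.436, θ₁=-0.098, ω₁=-0.515, θ₂=-0.072, ω₂=-0.039
apply F[7]=-15.764 → step 8: x=0.074, v=0.294, θ₁=-0.107, ω₁=-0.396, θ₂=-0.073, ω₂=-0.024
apply F[8]=-16.653 → step 9: x=0.078, v=0.145, θ₁=-0.114, ω₁=-0.274, θ₂=-0.073, ω₂=-0.006
apply F[9]=-16.757 → step 10: x=0.080, v=-0.004, θ₁=-0.118, ω₁=-0.154, θ₂=-0.073, ω₂=0.015
apply F[10]=-16.287 → step 11: x=0.078, v=-0.148, θ₁=-0.120, ω₁=-0.041, θ₂=-0.073, ω₂=0.037
apply F[11]=-15.386 → step 12: x=0.074, v=-0.283, θ₁=-0.120, ω₁=0.062, θ₂=-0.072, ω₂=0.060
apply F[12]=-14.167 → step 13: x=0.067, v=-0.406, θ₁=-0.118, ω₁=0.154, θ₂=-0.070, ω₂=0.083
apply F[13]=-12.728 → step 14: x=0.058, v=-0.515, θ₁=-0.114, ω₁=0.232, θ₂=-0.068, ω₂=0.105
apply F[14]=-11.158 → step 15: x=0.047, v=-0.610, θ₁=-0.109, ω₁=0.296, θ₂=-0.066, ω₂=0.126
apply F[15]=-9.540 → step 16: x=0.034, v=-0.689, θ₁=-0.102, ω₁=0.347, θ₂=-0.063, ω₂=0.144
apply F[16]=-7.948 → step 17: x=0.019, v=-0.754, θ₁=-0.095, ω₁=0.385, θ₂=-0.060, ω₂=0.161
apply F[17]=-6.437 → step 18: x=0.004, v=-0.804, θ₁=-0.087, ω₁=0.412, θ₂=-0.057, ω₂=0.176
apply F[18]=-5.044 → step 19: x=-0.013, v=-0.842, θ₁=-0.078, ω₁=0.428, θ₂=-0.053, ω₂=0.188
apply F[19]=-3.793 → step 20: x=-0.030, v=-0.869, θ₁=-0.070, ω₁=0.436, θ₂=-0.049, ω₂=0.198
apply F[20]=-2.691 → step 21: x=-0.047, v=-0.886, θ₁=-0.061, ω₁=0.436, θ₂=-0.045, ω₂=0.206
apply F[21]=-1.732 → step 22: x=-0.065, v=-0.895, θ₁=-0.052, ω₁=0.431, θ₂=-0.041, ω₂=0.212
apply F[22]=-0.905 → step 23: x=-0.083, v=-0.897, θ₁=-0.044, ω₁=0.421, θ₂=-0.037, ω₂=0.216
apply F[23]=-0.197 → step 24: x=-0.101, v=-0.893, θ₁=-0.036, ω₁=0.407, θ₂=-0.033, ω₂=0.218
apply F[24]=+0.409 → step 25: x=-0.119, v=-0.884, θ₁=-0.028, ω₁=0.391, θ₂=-0.028, ω₂=0.219
Max |angle| over trajectory = 0.120 rad; bound = 0.107 → exceeded.

Answer: no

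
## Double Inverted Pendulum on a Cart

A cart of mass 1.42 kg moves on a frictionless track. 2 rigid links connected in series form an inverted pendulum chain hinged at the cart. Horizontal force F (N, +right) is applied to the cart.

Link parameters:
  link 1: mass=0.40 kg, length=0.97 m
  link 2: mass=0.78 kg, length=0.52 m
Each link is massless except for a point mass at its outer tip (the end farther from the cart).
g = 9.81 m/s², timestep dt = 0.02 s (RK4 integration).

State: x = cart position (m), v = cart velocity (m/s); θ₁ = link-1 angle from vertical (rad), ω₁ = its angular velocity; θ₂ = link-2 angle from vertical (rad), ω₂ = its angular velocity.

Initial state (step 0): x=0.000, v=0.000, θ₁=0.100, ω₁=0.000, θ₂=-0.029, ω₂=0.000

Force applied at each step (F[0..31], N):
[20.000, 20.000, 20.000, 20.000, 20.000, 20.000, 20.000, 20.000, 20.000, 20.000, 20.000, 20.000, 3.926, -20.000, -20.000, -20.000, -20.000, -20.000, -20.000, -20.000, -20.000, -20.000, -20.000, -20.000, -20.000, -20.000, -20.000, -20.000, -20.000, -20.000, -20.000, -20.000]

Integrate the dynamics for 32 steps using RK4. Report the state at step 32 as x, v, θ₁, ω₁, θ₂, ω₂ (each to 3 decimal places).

apply F[0]=+20.000 → step 1: x=0.003, v=0.264, θ₁=0.098, ω₁=-0.196, θ₂=-0.031, ω₂=-0.156
apply F[1]=+20.000 → step 2: x=0.011, v=0.529, θ₁=0.092, ω₁=-0.395, θ₂=-0.035, ω₂=-0.310
apply F[2]=+20.000 → step 3: x=0.024, v=0.796, θ₁=0.082, ω₁=-0.599, θ₂=-0.043, ω₂=-0.457
apply F[3]=+20.000 → step 4: x=0.042, v=1.065, θ₁=0.068, ω₁=-0.812, θ₂=-0.053, ω₂=-0.596
apply F[4]=+20.000 → step 5: x=0.066, v=1.337, θ₁=0.050, ω₁=-1.036, θ₂=-0.067, ω₂=-0.722
apply F[5]=+20.000 → step 6: x=0.096, v=1.613, θ₁=0.027, ω₁=-1.275, θ₂=-0.082, ω₂=-0.832
apply F[6]=+20.000 → step 7: x=0.131, v=1.893, θ₁=-0.001, ω₁=-1.530, θ₂=-0.100, ω₂=-0.922
apply F[7]=+20.000 → step 8: x=0.172, v=2.177, θ₁=-0.035, ω₁=-1.802, θ₂=-0.119, ω₂=-0.989
apply F[8]=+20.000 → step 9: x=0.218, v=2.463, θ₁=-0.074, ω₁=-2.093, θ₂=-0.139, ω₂=-1.032
apply F[9]=+20.000 → step 10: x=0.270, v=2.750, θ₁=-0.119, ω₁=-2.400, θ₂=-0.160, ω₂=-1.051
apply F[10]=+20.000 → step 11: x=0.328, v=3.033, θ₁=-0.170, ω₁=-2.717, θ₂=-0.181, ω₂=-1.055
apply F[11]=+20.000 → step 12: x=0.391, v=3.310, θ₁=-0.227, ω₁=-3.036, θ₂=-0.202, ω₂=-1.057
apply F[12]=+3.926 → step 13: x=0.458, v=3.362, θ₁=-0.289, ω₁=-3.137, θ₂=-0.223, ω₂=-1.061
apply F[13]=-20.000 → step 14: x=0.523, v=3.101, θ₁=-0.350, ω₁=-2.959, θ₂=-0.244, ω₂=-1.022
apply F[14]=-20.000 → step 15: x=0.582, v=2.851, θ₁=-0.408, ω₁=-2.819, θ₂=-0.264, ω₂=-0.949
apply F[15]=-20.000 → step 16: x=0.637, v=2.611, θ₁=-0.463, ω₁=-2.717, θ₂=-0.282, ω₂=-0.840
apply F[16]=-20.000 → step 17: x=0.687, v=2.380, θ₁=-0.517, ω₁=-2.652, θ₂=-0.297, ω₂=-0.695
apply F[17]=-20.000 → step 18: x=0.732, v=2.155, θ₁=-0.569, ω₁=-2.618, θ₂=-0.310, ω₂=-0.517
apply F[18]=-20.000 → step 19: x=0.773, v=1.935, θ₁=-0.621, ω₁=-2.614, θ₂=-0.318, ω₂=-0.309
apply F[19]=-20.000 → step 20: x=0.810, v=1.717, θ₁=-0.674, ω₁=-2.636, θ₂=-0.322, ω₂=-0.075
apply F[20]=-20.000 → step 21: x=0.842, v=1.500, θ₁=-0.727, ω₁=-2.678, θ₂=-0.321, ω₂=0.178
apply F[21]=-20.000 → step 22: x=0.870, v=1.282, θ₁=-0.781, ω₁=-2.738, θ₂=-0.315, ω₂=0.444
apply F[22]=-20.000 → step 23: x=0.893, v=1.060, θ₁=-0.837, ω₁=-2.810, θ₂=-0.303, ω₂=0.715
apply F[23]=-20.000 → step 24: x=0.912, v=0.834, θ₁=-0.894, ω₁=-2.890, θ₂=-0.286, ω₂=0.984
apply F[24]=-20.000 → step 25: x=0.926, v=0.602, θ₁=-0.952, ω₁=-2.975, θ₂=-0.264, ω₂=1.243
apply F[25]=-20.000 → step 26: x=0.936, v=0.365, θ₁=-1.013, ω₁=-3.062, θ₂=-0.236, ω₂=1.486
apply F[26]=-20.000 → step 27: x=0.941, v=0.122, θ₁=-1.075, ω₁=-3.151, θ₂=-0.204, ω₂=1.708
apply F[27]=-20.000 → step 28: x=0.941, v=-0.127, θ₁=-1.139, ω₁=-3.242, θ₂=-0.168, ω₂=1.907
apply F[28]=-20.000 → step 29: x=0.936, v=-0.381, θ₁=-1.204, ω₁=-3.334, θ₂=-0.128, ω₂=2.080
apply F[29]=-20.000 → step 30: x=0.926, v=-0.641, θ₁=-1.272, ω₁=-3.430, θ₂=-0.085, ω₂=2.226
apply F[30]=-20.000 → step 31: x=0.910, v=-0.905, θ₁=-1.342, ω₁=-3.532, θ₂=-0.039, ω₂=2.343
apply F[31]=-20.000 → step 32: x=0.889, v=-1.174, θ₁=-1.413, ω₁=-3.644, θ₂=0.008, ω₂=2.428

Answer: x=0.889, v=-1.174, θ₁=-1.413, ω₁=-3.644, θ₂=0.008, ω₂=2.428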